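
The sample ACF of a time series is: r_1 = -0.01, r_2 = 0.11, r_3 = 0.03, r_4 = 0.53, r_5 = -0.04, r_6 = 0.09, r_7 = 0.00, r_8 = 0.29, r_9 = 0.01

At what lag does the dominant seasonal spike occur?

4

The largest autocorrelation is r_4 = 0.53, with a weaker echo at lag 8 (0.29); the remaining lags stay at or below 0.11.
The dominant spike at lag 4 indicates a seasonal period of 4.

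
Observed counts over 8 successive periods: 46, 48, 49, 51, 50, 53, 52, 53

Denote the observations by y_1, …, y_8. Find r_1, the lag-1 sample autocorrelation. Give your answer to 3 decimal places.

0.464

Mean ȳ = (46 + 48 + 49 + 51 + 50 + 53 + 52 + 53)/8 = 50.2500
Deviations from mean: -4.2500, -2.2500, -1.2500, 0.7500, -0.2500, 2.7500, 1.7500, 2.7500
Numerator Σ_{t=1}^{7}(y_t−ȳ)(y_{t+1}−ȳ) = 20.1875
Denominator Σ(y_t−ȳ)² = 43.5000
r_1 = 20.1875 / 43.5000 = 0.464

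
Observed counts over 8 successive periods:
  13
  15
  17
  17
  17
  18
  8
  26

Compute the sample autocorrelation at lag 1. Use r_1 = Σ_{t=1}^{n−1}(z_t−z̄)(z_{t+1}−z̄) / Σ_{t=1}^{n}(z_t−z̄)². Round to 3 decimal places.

Mean z̄ = (13 + 15 + 17 + 17 + 17 + 18 + 8 + 26)/8 = 16.3750
Deviations from mean: -3.3750, -1.3750, 0.6250, 0.6250, 0.6250, 1.6250, -8.3750, 9.6250
Σ(z_t−z̄)(z_{t+1}−z̄) = (4.6406) + (-0.8594) + (0.3906) + (0.3906) + (1.0156) + (-13.6094) + (-80.6094) = -88.6406
Denominator Σ(z_t−z̄)² = 179.8750
r_1 = -88.6406 / 179.8750 = -0.493

-0.493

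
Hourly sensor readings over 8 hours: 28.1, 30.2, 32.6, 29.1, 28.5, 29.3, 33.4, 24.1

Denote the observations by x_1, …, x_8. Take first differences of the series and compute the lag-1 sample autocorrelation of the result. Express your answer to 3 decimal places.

First differences Δx: 2.1, 2.4, -3.5, -0.6, 0.8, 4.1, -9.3
Mean of differences = -0.5714
Numerator Σ(Δx_t−Δx̄)(Δx_{t+1}−Δx̄) = -35.0880
Denominator Σ(Δx_t−Δx̄)² = 124.4343
r_1(Δx) = -35.0880 / 124.4343 = -0.282

-0.282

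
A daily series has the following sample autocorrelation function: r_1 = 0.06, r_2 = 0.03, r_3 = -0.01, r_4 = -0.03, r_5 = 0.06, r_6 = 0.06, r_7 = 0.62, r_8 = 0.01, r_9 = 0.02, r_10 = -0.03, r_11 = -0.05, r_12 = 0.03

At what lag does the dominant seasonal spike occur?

7

The largest autocorrelation is r_7 = 0.62; the remaining lags stay at or below 0.06.
The dominant spike at lag 7 indicates a seasonal period of 7.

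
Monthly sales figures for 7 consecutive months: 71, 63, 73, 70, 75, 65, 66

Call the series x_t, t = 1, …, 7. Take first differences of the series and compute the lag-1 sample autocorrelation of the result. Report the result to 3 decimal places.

First differences Δx: -8, 10, -3, 5, -10, 1
Mean of differences = -0.8333
Numerator Σ(Δx_t−Δx̄)(Δx_{t+1}−Δx̄) = -184.0278
Denominator Σ(Δx_t−Δx̄)² = 294.8333
r_1(Δx) = -184.0278 / 294.8333 = -0.624

-0.624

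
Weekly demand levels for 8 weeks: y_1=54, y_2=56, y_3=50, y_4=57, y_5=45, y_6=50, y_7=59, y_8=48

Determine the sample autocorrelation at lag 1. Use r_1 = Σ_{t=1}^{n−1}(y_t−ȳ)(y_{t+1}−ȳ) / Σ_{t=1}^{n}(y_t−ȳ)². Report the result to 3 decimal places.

Mean ȳ = (54 + 56 + 50 + 57 + 45 + 50 + 59 + 48)/8 = 52.3750
Deviations from mean: 1.6250, 3.6250, -2.3750, 4.6250, -7.3750, -2.3750, 6.6250, -4.3750
Σ(y_t−ȳ)(y_{t+1}−ȳ) = (5.8906) + (-8.6094) + (-10.9844) + (-34.1094) + (17.5156) + (-15.7344) + (-28.9844) = -75.0156
Denominator Σ(y_t−ȳ)² = 165.8750
r_1 = -75.0156 / 165.8750 = -0.452

-0.452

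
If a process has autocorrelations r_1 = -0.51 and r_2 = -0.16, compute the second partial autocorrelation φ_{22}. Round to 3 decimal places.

-0.568

φ_{22} = (r_2 − r_1²) / (1 − r_1²)
r_1² = (-0.51)² = 0.2601
Numerator = -0.16 − 0.2601 = -0.4201; denominator = 1 − 0.2601 = 0.7399
φ_{22} = -0.4201 / 0.7399 = -0.568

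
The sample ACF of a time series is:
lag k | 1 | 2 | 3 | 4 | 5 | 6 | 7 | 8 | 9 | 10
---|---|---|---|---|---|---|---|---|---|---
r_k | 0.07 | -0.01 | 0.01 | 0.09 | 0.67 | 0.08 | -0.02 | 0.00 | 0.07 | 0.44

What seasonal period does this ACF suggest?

5

The largest autocorrelation is r_5 = 0.67, with a weaker echo at lag 10 (0.44); the remaining lags stay at or below 0.09.
The dominant spike at lag 5 indicates a seasonal period of 5.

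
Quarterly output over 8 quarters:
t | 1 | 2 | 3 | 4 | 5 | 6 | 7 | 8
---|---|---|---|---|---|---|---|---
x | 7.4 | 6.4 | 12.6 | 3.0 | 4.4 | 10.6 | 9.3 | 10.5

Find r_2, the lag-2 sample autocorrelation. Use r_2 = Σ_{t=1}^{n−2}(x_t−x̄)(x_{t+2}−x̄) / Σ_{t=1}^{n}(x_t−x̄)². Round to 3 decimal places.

-0.293

Mean x̄ = (7.4 + 6.4 + 12.6 + 3.0 + 4.4 + 10.6 + 9.3 + 10.5)/8 = 8.0250
Deviations from mean: -0.6250, -1.6250, 4.5750, -5.0250, -3.6250, 2.5750, 1.2750, 2.4750
Σ(x_t−x̄)(x_{t+2}−x̄) = (-2.8594) + (8.1656) + (-16.5844) + (-12.9394) + (-4.6219) + (6.3731) = -22.4663
Denominator Σ(x_t−x̄)² = 76.7350
r_2 = -22.4663 / 76.7350 = -0.293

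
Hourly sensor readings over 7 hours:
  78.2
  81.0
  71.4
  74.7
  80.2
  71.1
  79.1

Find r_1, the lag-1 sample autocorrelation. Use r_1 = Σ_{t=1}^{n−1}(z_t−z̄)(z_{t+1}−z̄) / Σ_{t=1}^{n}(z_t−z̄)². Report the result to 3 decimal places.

Mean z̄ = (78.2 + 81.0 + 71.4 + 74.7 + 80.2 + 71.1 + 79.1)/7 = 76.5286
Σ(z_t−z̄)(z_{t+1}−z̄) = (7.4737) + (-22.9320) + (9.3780) + (-6.7135) + (-19.9306) + (-13.9592) = -46.6837
Denominator Σ(z_t−z̄)² = 101.9943
r_1 = -46.6837 / 101.9943 = -0.458

-0.458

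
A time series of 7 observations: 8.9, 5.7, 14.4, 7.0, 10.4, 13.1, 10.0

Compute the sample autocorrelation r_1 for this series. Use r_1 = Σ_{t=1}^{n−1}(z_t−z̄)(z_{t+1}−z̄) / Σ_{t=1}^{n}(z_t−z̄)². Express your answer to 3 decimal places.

-0.473

Mean z̄ = (8.9 + 5.7 + 14.4 + 7.0 + 10.4 + 13.1 + 10.0)/7 = 9.9286
Numerator Σ_{t=1}^{6}(z_t−z̄)(z_{t+1}−z̄) = -27.3122
Denominator Σ(z_t−z̄)² = 57.7943
r_1 = -27.3122 / 57.7943 = -0.473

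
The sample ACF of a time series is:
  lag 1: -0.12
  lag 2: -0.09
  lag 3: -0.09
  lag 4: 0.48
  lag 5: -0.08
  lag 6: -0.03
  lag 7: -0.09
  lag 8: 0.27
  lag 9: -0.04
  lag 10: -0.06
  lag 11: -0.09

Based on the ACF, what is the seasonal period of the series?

4

The largest autocorrelation is r_4 = 0.48, with a weaker echo at lag 8 (0.27); the remaining lags stay at or below -0.03.
The dominant spike at lag 4 indicates a seasonal period of 4.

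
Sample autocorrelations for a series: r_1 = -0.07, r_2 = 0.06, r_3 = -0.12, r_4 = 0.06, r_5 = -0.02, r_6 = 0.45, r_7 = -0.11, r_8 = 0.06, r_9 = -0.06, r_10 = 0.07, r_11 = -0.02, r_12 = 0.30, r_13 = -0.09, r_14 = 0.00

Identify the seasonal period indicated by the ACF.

The largest autocorrelation is r_6 = 0.45, with a weaker echo at lag 12 (0.30); the remaining lags stay at or below 0.07.
The dominant spike at lag 6 indicates a seasonal period of 6.

6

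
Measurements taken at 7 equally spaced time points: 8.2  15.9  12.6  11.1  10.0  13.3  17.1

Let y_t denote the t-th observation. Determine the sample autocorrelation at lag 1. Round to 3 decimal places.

Mean ȳ = (8.2 + 15.9 + 12.6 + 11.1 + 10.0 + 13.3 + 17.1)/7 = 12.6000
Deviations from mean: -4.4000, 3.3000, 0.0000, -1.5000, -2.6000, 0.7000, 4.5000
Σ(y_t−ȳ)(y_{t+1}−ȳ) = (-14.5200) + (0.0000) + (0.0000) + (3.9000) + (-1.8200) + (3.1500) = -9.2900
Denominator Σ(y_t−ȳ)² = 60.0000
r_1 = -9.2900 / 60.0000 = -0.155

-0.155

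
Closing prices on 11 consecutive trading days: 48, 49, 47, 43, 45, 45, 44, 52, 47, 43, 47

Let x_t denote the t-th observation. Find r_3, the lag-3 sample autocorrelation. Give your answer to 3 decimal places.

Mean x̄ = (48 + 49 + 47 + 43 + 45 + 45 + 44 + 52 + 47 + 43 + 47)/11 = 46.3636
Numerator Σ_{t=1}^{8}(x_t−x̄)(x_{t+3}−x̄) = 0.9669
Denominator Σ(x_t−x̄)² = 74.5455
r_3 = 0.9669 / 74.5455 = 0.013

0.013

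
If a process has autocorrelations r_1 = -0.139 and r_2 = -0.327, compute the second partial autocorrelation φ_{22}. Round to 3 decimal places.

φ_{22} = (r_2 − r_1²) / (1 − r_1²)
r_1² = (-0.139)² = 0.019321
Numerator = -0.327 − 0.0193 = -0.3463; denominator = 1 − 0.0193 = 0.9807
φ_{22} = -0.3463 / 0.9807 = -0.353

-0.353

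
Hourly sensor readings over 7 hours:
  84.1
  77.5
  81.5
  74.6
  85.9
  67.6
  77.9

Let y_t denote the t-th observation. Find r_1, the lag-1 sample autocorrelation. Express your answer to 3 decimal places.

Mean ȳ = (84.1 + 77.5 + 81.5 + 74.6 + 85.9 + 67.6 + 77.9)/7 = 78.4429
Σ(y_t−ȳ)(y_{t+1}−ȳ) = (-5.3339) + (-2.8824) + (-11.7482) + (-28.6567) + (-80.8567) + (5.8861) = -123.5918
Denominator Σ(y_t−ȳ)² = 230.4771
r_1 = -123.5918 / 230.4771 = -0.536

-0.536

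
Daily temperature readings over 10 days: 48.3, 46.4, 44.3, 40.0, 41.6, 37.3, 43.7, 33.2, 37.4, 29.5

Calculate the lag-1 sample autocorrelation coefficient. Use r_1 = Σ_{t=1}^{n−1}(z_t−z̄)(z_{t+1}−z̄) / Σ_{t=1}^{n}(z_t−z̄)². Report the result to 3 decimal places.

0.271

Mean z̄ = (48.3 + 46.4 + 44.3 + 40.0 + 41.6 + 37.3 + 43.7 + 33.2 + 37.4 + 29.5)/10 = 40.1700
Numerator Σ_{t=1}^{9}(z_t−z̄)(z_{t+1}−z̄) = 85.4581
Denominator Σ(z_t−z̄)² = 314.8410
r_1 = 85.4581 / 314.8410 = 0.271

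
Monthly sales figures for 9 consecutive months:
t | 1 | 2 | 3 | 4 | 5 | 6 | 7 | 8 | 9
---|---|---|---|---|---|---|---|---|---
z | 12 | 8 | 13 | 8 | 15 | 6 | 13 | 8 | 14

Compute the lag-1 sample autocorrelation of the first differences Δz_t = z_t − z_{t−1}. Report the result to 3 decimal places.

First differences Δz: -4, 5, -5, 7, -9, 7, -5, 6
Mean of differences = 0.2500
Numerator Σ(Δz_t−Δz̄)(Δz_{t+1}−Δz̄) = -271.0625
Denominator Σ(Δz_t−Δz̄)² = 305.5000
r_1(Δz) = -271.0625 / 305.5000 = -0.887

-0.887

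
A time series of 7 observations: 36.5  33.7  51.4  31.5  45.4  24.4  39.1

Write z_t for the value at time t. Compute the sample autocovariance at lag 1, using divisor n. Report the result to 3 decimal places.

Mean z̄ = (36.5 + 33.7 + 51.4 + 31.5 + 45.4 + 24.4 + 39.1)/7 = 37.4286
Deviations: -0.9286, -3.7286, 13.9714, -5.9286, 7.9714, -13.0286, 1.6714
Σ_{t=1}^{6}(z_t−z̄)(z_{t+1}−z̄) = -304.3537
γ_1 = -304.3537 / 7 = -43.479

-43.479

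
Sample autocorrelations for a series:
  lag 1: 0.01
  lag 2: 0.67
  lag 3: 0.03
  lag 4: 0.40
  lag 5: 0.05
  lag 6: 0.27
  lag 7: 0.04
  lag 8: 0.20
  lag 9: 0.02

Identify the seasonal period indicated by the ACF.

2

The largest autocorrelation is r_2 = 0.67, with weaker echoes at lags 4 (0.40), 6 (0.27) and 8 (0.20); the remaining lags stay at or below 0.05.
The dominant spike at lag 2 indicates a seasonal period of 2.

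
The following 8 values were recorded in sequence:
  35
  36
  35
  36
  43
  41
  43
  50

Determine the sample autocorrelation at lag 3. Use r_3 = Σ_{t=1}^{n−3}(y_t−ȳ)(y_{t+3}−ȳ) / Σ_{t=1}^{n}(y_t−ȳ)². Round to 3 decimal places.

0.104

Mean ȳ = (35 + 36 + 35 + 36 + 43 + 41 + 43 + 50)/8 = 39.8750
Numerator Σ_{t=1}^{5}(y_t−ȳ)(y_{t+3}−ȳ) = 20.8281
Denominator Σ(y_t−ȳ)² = 200.8750
r_3 = 20.8281 / 200.8750 = 0.104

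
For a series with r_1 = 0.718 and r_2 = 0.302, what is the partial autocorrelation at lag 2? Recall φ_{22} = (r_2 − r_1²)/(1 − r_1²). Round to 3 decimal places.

-0.441

φ_{22} = (r_2 − r_1²) / (1 − r_1²)
r_1² = (0.718)² = 0.515524
Numerator = 0.302 − 0.5155 = -0.2135; denominator = 1 − 0.5155 = 0.4845
φ_{22} = -0.2135 / 0.4845 = -0.441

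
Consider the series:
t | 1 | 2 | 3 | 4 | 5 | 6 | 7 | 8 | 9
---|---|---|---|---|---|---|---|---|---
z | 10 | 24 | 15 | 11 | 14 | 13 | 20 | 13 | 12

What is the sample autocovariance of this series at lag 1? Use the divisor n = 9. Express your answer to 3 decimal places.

-5.716

Mean z̄ = (10 + 24 + 15 + 11 + 14 + 13 + 20 + 13 + 12)/9 = 14.6667
Σ_{t=1}^{8}(z_t−z̄)(z_{t+1}−z̄) = -51.4444
γ_1 = -51.4444 / 9 = -5.716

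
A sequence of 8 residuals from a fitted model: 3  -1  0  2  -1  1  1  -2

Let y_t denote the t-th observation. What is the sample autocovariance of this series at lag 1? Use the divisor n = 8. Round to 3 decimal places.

-0.986

Mean ȳ = (3 − 1 + 0 + 2 − 1 + 1 + 1 − 2)/8 = 0.3750
Deviations: 2.6250, -1.3750, -0.3750, 1.6250, -1.3750, 0.6250, 0.6250, -2.3750
Σ_{t=1}^{7}(y_t−ȳ)(y_{t+1}−ȳ) = -7.8906
γ_1 = -7.8906 / 8 = -0.986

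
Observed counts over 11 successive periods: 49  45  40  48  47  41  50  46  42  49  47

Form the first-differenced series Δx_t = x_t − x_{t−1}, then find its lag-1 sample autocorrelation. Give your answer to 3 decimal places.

-0.446

First differences Δx: -4, -5, 8, -1, -6, 9, -4, -4, 7, -2
Mean of differences = -0.2000
Numerator Σ(Δx_t−Δx̄)(Δx_{t+1}−Δx̄) = -137.2400
Denominator Σ(Δx_t−Δx̄)² = 307.6000
r_1(Δx) = -137.2400 / 307.6000 = -0.446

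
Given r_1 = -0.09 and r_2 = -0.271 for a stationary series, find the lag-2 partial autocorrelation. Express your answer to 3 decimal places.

φ_{22} = (r_2 − r_1²) / (1 − r_1²)
r_1² = (-0.09)² = 0.0081
Numerator = -0.271 − 0.0081 = -0.2791; denominator = 1 − 0.0081 = 0.9919
φ_{22} = -0.2791 / 0.9919 = -0.281

-0.281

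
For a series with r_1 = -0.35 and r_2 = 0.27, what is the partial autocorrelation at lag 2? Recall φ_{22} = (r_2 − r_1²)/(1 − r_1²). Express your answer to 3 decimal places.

φ_{22} = (r_2 − r_1²) / (1 − r_1²)
r_1² = (-0.35)² = 0.1225
Numerator = 0.27 − 0.1225 = 0.1475; denominator = 1 − 0.1225 = 0.8775
φ_{22} = 0.1475 / 0.8775 = 0.168

0.168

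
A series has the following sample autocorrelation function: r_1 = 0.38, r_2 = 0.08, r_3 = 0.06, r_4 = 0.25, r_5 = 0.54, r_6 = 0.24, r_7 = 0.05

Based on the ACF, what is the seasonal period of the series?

5

The largest autocorrelation is r_5 = 0.54; the remaining lags stay at or below 0.38. The elevated value at lag 1 (0.38), dropping to 0.08 at lag 2, reflects decaying short-term dependence rather than seasonality.
The dominant spike at lag 5 indicates a seasonal period of 5.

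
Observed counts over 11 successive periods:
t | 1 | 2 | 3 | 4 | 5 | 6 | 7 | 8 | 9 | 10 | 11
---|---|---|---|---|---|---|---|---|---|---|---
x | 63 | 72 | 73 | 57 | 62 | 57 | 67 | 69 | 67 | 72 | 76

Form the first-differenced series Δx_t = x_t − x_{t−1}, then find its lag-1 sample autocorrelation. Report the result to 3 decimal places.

First differences Δx: 9, 1, -16, 5, -5, 10, 2, -2, 5, 4
Mean of differences = 1.3000
Numerator Σ(Δx_t−Δx̄)(Δx_{t+1}−Δx̄) = -137.6900
Denominator Σ(Δx_t−Δx̄)² = 520.1000
r_1(Δx) = -137.6900 / 520.1000 = -0.265

-0.265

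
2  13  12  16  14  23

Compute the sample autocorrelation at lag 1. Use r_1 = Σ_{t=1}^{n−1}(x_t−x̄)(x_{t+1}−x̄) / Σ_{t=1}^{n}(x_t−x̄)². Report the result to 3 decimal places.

Mean x̄ = (2 + 13 + 12 + 16 + 14 + 23)/6 = 13.3333
Deviations from mean: -11.3333, -0.3333, -1.3333, 2.6667, 0.6667, 9.6667
Σ(x_t−x̄)(x_{t+1}−x̄) = (3.7778) + (0.4444) + (-3.5556) + (1.7778) + (6.4444) = 8.8889
Denominator Σ(x_t−x̄)² = 231.3333
r_1 = 8.8889 / 231.3333 = 0.038

0.038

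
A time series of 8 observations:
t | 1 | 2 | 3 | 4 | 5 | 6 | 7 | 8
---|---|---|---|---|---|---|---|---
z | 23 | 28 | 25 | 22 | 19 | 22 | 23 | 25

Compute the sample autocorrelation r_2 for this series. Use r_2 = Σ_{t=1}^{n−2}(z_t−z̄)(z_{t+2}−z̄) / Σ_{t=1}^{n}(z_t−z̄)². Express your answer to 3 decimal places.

Mean z̄ = (23 + 28 + 25 + 22 + 19 + 22 + 23 + 25)/8 = 23.3750
Deviations from mean: -0.3750, 4.6250, 1.6250, -1.3750, -4.3750, -1.3750, -0.3750, 1.6250
Σ(z_t−z̄)(z_{t+2}−z̄) = (-0.6094) + (-6.3594) + (-7.1094) + (1.8906) + (1.6406) + (-2.2344) = -12.7813
Denominator Σ(z_t−z̄)² = 49.8750
r_2 = -12.7813 / 49.8750 = -0.256

-0.256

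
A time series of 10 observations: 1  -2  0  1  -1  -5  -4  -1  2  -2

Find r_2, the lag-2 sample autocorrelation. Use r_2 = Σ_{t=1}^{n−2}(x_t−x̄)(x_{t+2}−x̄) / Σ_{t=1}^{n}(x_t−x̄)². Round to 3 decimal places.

Mean x̄ = (1 − 2 + 0 + 1 − 1 − 5 − 4 − 1 + 2 − 2)/10 = -1.1000
Numerator Σ_{t=1}^{8}(x_t−x̄)(x_{t+2}−x̄) = -17.4200
Denominator Σ(x_t−x̄)² = 44.9000
r_2 = -17.4200 / 44.9000 = -0.388

-0.388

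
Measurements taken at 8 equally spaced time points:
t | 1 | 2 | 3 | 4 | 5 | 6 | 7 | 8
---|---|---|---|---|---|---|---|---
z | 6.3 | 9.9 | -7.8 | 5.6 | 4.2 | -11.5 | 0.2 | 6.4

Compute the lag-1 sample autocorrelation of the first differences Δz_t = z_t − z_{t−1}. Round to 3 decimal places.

First differences Δz: 3.6, -17.7, 13.4, -1.4, -15.7, 11.7, 6.2
Mean of differences = 0.0143
Numerator Σ(Δz_t−Δz̄)(Δz_{t+1}−Δz̄) = -408.6916
Denominator Σ(Δz_t−Δz̄)² = 929.5886
r_1(Δz) = -408.6916 / 929.5886 = -0.440

-0.440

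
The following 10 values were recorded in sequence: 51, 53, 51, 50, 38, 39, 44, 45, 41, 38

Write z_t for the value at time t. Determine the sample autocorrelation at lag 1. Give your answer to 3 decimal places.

Mean z̄ = (51 + 53 + 51 + 50 + 38 + 39 + 44 + 45 + 41 + 38)/10 = 45.0000
Numerator Σ_{t=1}^{9}(z_t−z̄)(z_{t+1}−z̄) = 167.0000
Denominator Σ(z_t−z̄)² = 312.0000
r_1 = 167.0000 / 312.0000 = 0.535

0.535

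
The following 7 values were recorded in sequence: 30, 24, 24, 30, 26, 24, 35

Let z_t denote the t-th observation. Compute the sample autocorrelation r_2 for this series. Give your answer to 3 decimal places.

-0.298

Mean z̄ = (30 + 24 + 24 + 30 + 26 + 24 + 35)/7 = 27.5714
Deviations from mean: 2.4286, -3.5714, -3.5714, 2.4286, -1.5714, -3.5714, 7.4286
Numerator Σ_{t=1}^{5}(z_t−z̄)(z_{t+2}−z̄) = -32.0816
Denominator Σ(z_t−z̄)² = 107.7143
r_2 = -32.0816 / 107.7143 = -0.298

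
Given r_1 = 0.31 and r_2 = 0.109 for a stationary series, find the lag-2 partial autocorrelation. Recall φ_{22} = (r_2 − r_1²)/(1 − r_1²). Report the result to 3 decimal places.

0.014

φ_{22} = (r_2 − r_1²) / (1 − r_1²)
r_1² = (0.31)² = 0.0961
Numerator = 0.109 − 0.0961 = 0.0129; denominator = 1 − 0.0961 = 0.9039
φ_{22} = 0.0129 / 0.9039 = 0.014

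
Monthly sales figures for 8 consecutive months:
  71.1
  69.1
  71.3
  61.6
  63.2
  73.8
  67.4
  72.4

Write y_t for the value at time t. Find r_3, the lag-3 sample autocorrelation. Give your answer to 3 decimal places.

-0.123

Mean ȳ = (71.1 + 69.1 + 71.3 + 61.6 + 63.2 + 73.8 + 67.4 + 72.4)/8 = 68.7375
Deviations from mean: 2.3625, 0.3625, 2.5625, -7.1375, -5.5375, 5.0625, -1.3375, 3.6625
Σ(y_t−ȳ)(y_{t+3}−ȳ) = (-16.8623) + (-2.0073) + (12.9727) + (9.5464) + (-20.2811) = -16.6317
Denominator Σ(y_t−ȳ)² = 134.7188
r_3 = -16.6317 / 134.7188 = -0.123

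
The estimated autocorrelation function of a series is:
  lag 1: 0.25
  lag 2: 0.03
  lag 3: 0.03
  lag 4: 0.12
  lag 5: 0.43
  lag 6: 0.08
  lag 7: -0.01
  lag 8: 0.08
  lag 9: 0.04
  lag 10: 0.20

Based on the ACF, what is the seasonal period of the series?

The largest autocorrelation is r_5 = 0.43; the remaining lags stay at or below 0.25. The elevated value at lag 1 (0.25), dropping to 0.03 at lag 2, reflects decaying short-term dependence rather than seasonality.
The dominant spike at lag 5 indicates a seasonal period of 5.

5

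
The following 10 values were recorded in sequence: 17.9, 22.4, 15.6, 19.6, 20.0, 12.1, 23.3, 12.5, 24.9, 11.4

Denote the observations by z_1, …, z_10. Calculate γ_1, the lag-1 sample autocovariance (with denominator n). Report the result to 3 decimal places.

-16.716

Mean z̄ = (17.9 + 22.4 + 15.6 + 19.6 + 20.0 + 12.1 + 23.3 + 12.5 + 24.9 + 11.4)/10 = 17.9700
Σ_{t=1}^{9}(z_t−z̄)(z_{t+1}−z̄) = -167.1589
γ_1 = -167.1589 / 10 = -16.716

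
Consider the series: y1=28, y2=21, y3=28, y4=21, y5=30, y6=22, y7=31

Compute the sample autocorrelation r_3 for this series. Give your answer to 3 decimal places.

-0.555

Mean ȳ = (28 + 21 + 28 + 21 + 30 + 22 + 31)/7 = 25.8571
Deviations from mean: 2.1429, -4.8571, 2.1429, -4.8571, 4.1429, -3.8571, 5.1429
Numerator Σ_{t=1}^{4}(y_t−ȳ)(y_{t+3}−ȳ) = -63.7755
Denominator Σ(y_t−ȳ)² = 114.8571
r_3 = -63.7755 / 114.8571 = -0.555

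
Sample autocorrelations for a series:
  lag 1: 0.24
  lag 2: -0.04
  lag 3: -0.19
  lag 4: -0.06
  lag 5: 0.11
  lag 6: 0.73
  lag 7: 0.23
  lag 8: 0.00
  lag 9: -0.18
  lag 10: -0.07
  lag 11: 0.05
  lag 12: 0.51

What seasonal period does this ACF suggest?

The largest autocorrelation is r_6 = 0.73, with a weaker echo at lag 12 (0.51); the remaining lags stay at or below 0.24.
The dominant spike at lag 6 indicates a seasonal period of 6.

6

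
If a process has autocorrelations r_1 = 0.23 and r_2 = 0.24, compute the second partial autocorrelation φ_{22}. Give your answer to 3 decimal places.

φ_{22} = (r_2 − r_1²) / (1 − r_1²)
r_1² = (0.23)² = 0.0529
Numerator = 0.24 − 0.0529 = 0.1871; denominator = 1 − 0.0529 = 0.9471
φ_{22} = 0.1871 / 0.9471 = 0.198

0.198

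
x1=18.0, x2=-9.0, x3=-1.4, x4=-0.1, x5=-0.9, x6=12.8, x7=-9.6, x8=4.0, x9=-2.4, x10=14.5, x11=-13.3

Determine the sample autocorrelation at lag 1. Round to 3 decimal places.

-0.538

Mean x̄ = (18.0 − 9.0 − 1.4 − 0.1 − 0.9 + 12.8 − 9.6 + 4.0 − 2.4 + 14.5 − 13.3)/11 = 1.1455
Numerator Σ_{t=1}^{10}(x_t−x̄)(x_{t+1}−x̄) = -569.5812
Denominator Σ(x_t−x̄)² = 1058.2473
r_1 = -569.5812 / 1058.2473 = -0.538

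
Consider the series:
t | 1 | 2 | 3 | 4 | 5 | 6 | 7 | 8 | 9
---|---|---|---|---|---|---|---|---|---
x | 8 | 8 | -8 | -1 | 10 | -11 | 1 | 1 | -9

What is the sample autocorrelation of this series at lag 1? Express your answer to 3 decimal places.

-0.264

Mean x̄ = (8 + 8 − 8 − 1 + 10 − 11 + 1 + 1 − 9)/9 = -0.1111
Numerator Σ_{t=1}^{8}(x_t−x̄)(x_{t+1}−x̄) = -131.0123
Denominator Σ(x_t−x̄)² = 496.8889
r_1 = -131.0123 / 496.8889 = -0.264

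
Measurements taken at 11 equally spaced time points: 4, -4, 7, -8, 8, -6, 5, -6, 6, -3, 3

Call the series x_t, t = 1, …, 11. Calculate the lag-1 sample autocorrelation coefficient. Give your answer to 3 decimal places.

-0.938

Mean x̄ = (4 − 4 + 7 − 8 + 8 − 6 + 5 − 6 + 6 − 3 + 3)/11 = 0.5455
Numerator Σ_{t=1}^{10}(x_t−x̄)(x_{t+1}−x̄) = -334.7521
Denominator Σ(x_t−x̄)² = 356.7273
r_1 = -334.7521 / 356.7273 = -0.938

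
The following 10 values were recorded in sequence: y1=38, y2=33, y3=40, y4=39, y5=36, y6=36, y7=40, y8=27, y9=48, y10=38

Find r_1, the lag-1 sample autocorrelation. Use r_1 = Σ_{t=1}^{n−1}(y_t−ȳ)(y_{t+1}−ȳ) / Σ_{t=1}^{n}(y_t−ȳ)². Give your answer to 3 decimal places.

Mean ȳ = (38 + 33 + 40 + 39 + 36 + 36 + 40 + 27 + 48 + 38)/10 = 37.5000
Numerator Σ_{t=1}^{9}(y_t−ȳ)(y_{t+1}−ȳ) = -144.7500
Denominator Σ(y_t−ȳ)² = 260.5000
r_1 = -144.7500 / 260.5000 = -0.556

-0.556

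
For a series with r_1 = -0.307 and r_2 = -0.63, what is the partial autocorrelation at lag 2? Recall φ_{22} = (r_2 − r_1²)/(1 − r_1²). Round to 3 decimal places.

φ_{22} = (r_2 − r_1²) / (1 − r_1²)
r_1² = (-0.307)² = 0.094249
Numerator = -0.63 − 0.0942 = -0.7242; denominator = 1 − 0.0942 = 0.9058
φ_{22} = -0.7242 / 0.9058 = -0.800

-0.800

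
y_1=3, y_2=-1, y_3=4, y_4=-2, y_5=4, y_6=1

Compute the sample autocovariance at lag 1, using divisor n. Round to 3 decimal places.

Mean ȳ = (3 − 1 + 4 − 2 + 4 + 1)/6 = 1.5000
Σ_{t=1}^{5}(y_t−ȳ)(y_{t+1}−ȳ) = -28.7500
γ_1 = -28.7500 / 6 = -4.792

-4.792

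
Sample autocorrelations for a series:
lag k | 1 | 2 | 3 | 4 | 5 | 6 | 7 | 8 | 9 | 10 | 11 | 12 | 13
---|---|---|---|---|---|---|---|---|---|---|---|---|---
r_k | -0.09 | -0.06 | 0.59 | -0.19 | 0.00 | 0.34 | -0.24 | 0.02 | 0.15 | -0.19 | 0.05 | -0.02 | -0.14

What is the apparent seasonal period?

The largest autocorrelation is r_3 = 0.59, with weaker echoes at lags 6 (0.34) and 9 (0.15); the remaining lags stay at or below 0.05.
The dominant spike at lag 3 indicates a seasonal period of 3.

3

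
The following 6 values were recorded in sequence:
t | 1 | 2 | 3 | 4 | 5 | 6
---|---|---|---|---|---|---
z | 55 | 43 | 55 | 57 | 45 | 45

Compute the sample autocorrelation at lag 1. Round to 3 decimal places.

-0.227

Mean z̄ = (55 + 43 + 55 + 57 + 45 + 45)/6 = 50.0000
Numerator Σ_{t=1}^{5}(z_t−z̄)(z_{t+1}−z̄) = -45.0000
Denominator Σ(z_t−z̄)² = 198.0000
r_1 = -45.0000 / 198.0000 = -0.227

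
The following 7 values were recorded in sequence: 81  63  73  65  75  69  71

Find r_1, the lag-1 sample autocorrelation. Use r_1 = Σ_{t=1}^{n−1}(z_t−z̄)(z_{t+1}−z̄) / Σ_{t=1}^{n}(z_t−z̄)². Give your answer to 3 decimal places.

-0.625

Mean z̄ = (81 + 63 + 73 + 65 + 75 + 69 + 71)/7 = 71.0000
Deviations from mean: 10.0000, -8.0000, 2.0000, -6.0000, 4.0000, -2.0000, 0.0000
Numerator Σ_{t=1}^{6}(z_t−z̄)(z_{t+1}−z̄) = -140.0000
Denominator Σ(z_t−z̄)² = 224.0000
r_1 = -140.0000 / 224.0000 = -0.625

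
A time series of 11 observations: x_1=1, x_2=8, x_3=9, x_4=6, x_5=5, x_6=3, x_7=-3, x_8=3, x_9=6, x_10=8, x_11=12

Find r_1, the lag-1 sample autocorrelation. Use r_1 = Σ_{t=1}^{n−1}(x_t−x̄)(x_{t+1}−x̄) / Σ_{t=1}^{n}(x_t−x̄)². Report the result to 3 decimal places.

0.336

Mean x̄ = (1 + 8 + 9 + 6 + 5 + 3 − 3 + 3 + 6 + 8 + 12)/11 = 5.2727
Numerator Σ_{t=1}^{10}(x_t−x̄)(x_{t+1}−x̄) = 57.9256
Denominator Σ(x_t−x̄)² = 172.1818
r_1 = 57.9256 / 172.1818 = 0.336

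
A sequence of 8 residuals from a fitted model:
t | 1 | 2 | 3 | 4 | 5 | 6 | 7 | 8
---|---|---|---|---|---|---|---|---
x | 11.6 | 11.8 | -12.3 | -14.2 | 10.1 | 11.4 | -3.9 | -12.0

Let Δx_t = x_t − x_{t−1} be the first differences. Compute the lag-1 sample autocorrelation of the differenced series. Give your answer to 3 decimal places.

First differences Δx: 0.2, -24.1, -1.9, 24.3, 1.3, -15.3, -8.1
Mean of differences = -3.3714
Numerator Σ(Δx_t−Δx̄)(Δx_{t+1}−Δx̄) = 66.1320
Denominator Σ(Δx_t−Δx̄)² = 1396.7743
r_1(Δx) = 66.1320 / 1396.7743 = 0.047

0.047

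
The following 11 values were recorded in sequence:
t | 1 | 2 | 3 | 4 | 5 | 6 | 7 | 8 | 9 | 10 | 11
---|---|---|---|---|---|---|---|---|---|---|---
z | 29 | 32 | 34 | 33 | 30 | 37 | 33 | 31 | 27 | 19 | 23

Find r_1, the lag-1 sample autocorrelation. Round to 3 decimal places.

0.561

Mean z̄ = (29 + 32 + 34 + 33 + 30 + 37 + 33 + 31 + 27 + 19 + 23)/11 = 29.8182
Numerator Σ_{t=1}^{10}(z_t−z̄)(z_{t+1}−z̄) = 150.0579
Denominator Σ(z_t−z̄)² = 267.6364
r_1 = 150.0579 / 267.6364 = 0.561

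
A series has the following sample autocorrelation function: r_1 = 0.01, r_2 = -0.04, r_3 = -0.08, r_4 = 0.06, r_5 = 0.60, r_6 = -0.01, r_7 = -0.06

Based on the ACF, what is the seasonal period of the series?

5

The largest autocorrelation is r_5 = 0.60; the remaining lags stay at or below 0.06.
The dominant spike at lag 5 indicates a seasonal period of 5.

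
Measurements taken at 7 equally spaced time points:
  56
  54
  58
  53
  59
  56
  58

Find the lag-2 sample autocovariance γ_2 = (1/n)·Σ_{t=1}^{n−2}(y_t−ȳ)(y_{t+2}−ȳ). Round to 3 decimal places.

2.466

Mean ȳ = (56 + 54 + 58 + 53 + 59 + 56 + 58)/7 = 56.2857
Σ_{t=1}^{5}(y_t−ȳ)(y_{t+2}−ȳ) = 17.2653
γ_2 = 17.2653 / 7 = 2.466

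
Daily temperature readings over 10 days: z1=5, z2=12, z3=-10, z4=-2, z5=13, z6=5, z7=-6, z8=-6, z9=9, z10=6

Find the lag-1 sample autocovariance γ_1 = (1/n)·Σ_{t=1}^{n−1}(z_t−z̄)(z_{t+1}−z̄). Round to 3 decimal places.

Mean z̄ = (5 + 12 − 10 − 2 + 13 + 5 − 6 − 6 + 9 + 6)/10 = 2.6000
Σ_{t=1}^{9}(z_t−z̄)(z_{t+1}−z̄) = -40.7600
γ_1 = -40.7600 / 10 = -4.076

-4.076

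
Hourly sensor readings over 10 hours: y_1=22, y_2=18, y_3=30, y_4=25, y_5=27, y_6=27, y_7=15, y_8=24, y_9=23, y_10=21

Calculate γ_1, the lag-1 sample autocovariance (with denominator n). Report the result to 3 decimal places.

-3.304

Mean ȳ = (22 + 18 + 30 + 25 + 27 + 27 + 15 + 24 + 23 + 21)/10 = 23.2000
Σ_{t=1}^{9}(y_t−ȳ)(y_{t+1}−ȳ) = -33.0400
γ_1 = -33.0400 / 10 = -3.304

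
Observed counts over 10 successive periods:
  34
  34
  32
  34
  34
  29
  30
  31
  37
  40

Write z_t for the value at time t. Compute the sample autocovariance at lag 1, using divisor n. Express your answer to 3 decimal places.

Mean z̄ = (34 + 34 + 32 + 34 + 34 + 29 + 30 + 31 + 37 + 40)/10 = 33.5000
Σ_{t=1}^{9}(z_t−z̄)(z_{t+1}−z̄) = 35.2500
γ_1 = 35.2500 / 10 = 3.525

3.525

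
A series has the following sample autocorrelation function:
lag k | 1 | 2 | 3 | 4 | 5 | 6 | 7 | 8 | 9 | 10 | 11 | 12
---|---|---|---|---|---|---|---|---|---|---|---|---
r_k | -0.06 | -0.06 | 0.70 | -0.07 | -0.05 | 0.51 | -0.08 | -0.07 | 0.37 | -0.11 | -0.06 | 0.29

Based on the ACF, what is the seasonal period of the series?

The largest autocorrelation is r_3 = 0.70, with weaker echoes at lags 6 (0.51), 9 (0.37) and 12 (0.29); the remaining lags stay at or below -0.05.
The dominant spike at lag 3 indicates a seasonal period of 3.

3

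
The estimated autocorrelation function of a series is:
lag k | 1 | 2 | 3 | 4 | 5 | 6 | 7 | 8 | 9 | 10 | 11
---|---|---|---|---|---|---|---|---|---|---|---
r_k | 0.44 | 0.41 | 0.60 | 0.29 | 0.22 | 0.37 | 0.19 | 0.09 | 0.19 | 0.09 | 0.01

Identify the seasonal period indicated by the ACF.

3

The largest autocorrelation is r_3 = 0.60; the remaining lags stay at or below 0.44. The elevated value at lag 1 (0.44), dropping to 0.41 at lag 2, reflects decaying short-term dependence rather than seasonality.
The dominant spike at lag 3 indicates a seasonal period of 3.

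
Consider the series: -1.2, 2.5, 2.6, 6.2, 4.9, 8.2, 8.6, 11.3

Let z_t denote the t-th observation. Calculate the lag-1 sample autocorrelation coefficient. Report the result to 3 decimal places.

0.450

Mean z̄ = (-1.2 + 2.5 + 2.6 + 6.2 + 4.9 + 8.2 + 8.6 + 11.3)/8 = 5.3875
Σ(z_t−z̄)(z_{t+1}−z̄) = (19.0214) + (8.0489) + (-2.2648) + (-0.3961) + (-1.3711) + (9.0352) + (18.9939) = 51.0673
Denominator Σ(z_t−z̄)² = 113.5888
r_1 = 51.0673 / 113.5888 = 0.450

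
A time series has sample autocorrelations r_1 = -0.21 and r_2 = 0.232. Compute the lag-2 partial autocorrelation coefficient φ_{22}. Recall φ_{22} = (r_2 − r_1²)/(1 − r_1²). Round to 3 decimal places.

φ_{22} = (r_2 − r_1²) / (1 − r_1²)
r_1² = (-0.21)² = 0.0441
Numerator = 0.232 − 0.0441 = 0.1879; denominator = 1 − 0.0441 = 0.9559
φ_{22} = 0.1879 / 0.9559 = 0.197

0.197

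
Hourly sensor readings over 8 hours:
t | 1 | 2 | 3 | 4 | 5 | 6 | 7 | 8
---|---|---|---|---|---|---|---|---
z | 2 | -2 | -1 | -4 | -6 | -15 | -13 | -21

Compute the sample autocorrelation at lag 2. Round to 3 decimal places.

0.353

Mean z̄ = (2 − 2 − 1 − 4 − 6 − 15 − 13 − 21)/8 = -7.5000
Deviations from mean: 9.5000, 5.5000, 6.5000, 3.5000, 1.5000, -7.5000, -5.5000, -13.5000
Σ(z_t−z̄)(z_{t+2}−z̄) = (61.7500) + (19.2500) + (9.7500) + (-26.2500) + (-8.2500) + (101.2500) = 157.5000
Denominator Σ(z_t−z̄)² = 446.0000
r_2 = 157.5000 / 446.0000 = 0.353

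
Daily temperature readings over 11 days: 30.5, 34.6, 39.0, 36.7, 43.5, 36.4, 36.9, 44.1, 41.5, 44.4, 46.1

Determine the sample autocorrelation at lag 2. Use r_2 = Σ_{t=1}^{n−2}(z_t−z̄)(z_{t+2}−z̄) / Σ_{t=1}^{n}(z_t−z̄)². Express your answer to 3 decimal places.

0.130

Mean z̄ = (30.5 + 34.6 + 39.0 + 36.7 + 43.5 + 36.4 + 36.9 + 44.1 + 41.5 + 44.4 + 46.1)/11 = 39.4273
Numerator Σ_{t=1}^{9}(z_t−z̄)(z_{t+2}−z̄) = 30.8858
Denominator Σ(z_t−z̄)² = 238.1418
r_2 = 30.8858 / 238.1418 = 0.130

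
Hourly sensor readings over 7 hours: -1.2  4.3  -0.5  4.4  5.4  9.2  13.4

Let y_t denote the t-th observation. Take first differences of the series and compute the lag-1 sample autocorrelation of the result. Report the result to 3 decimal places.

-0.576

First differences Δy: 5.5, -4.8, 4.9, 1.0, 3.8, 4.2
Mean of differences = 2.4333
Numerator Σ(Δy_t−Δȳ)(Δy_{t+1}−Δȳ) = -43.1044
Denominator Σ(Δy_t−Δȳ)² = 74.8533
r_1(Δy) = -43.1044 / 74.8533 = -0.576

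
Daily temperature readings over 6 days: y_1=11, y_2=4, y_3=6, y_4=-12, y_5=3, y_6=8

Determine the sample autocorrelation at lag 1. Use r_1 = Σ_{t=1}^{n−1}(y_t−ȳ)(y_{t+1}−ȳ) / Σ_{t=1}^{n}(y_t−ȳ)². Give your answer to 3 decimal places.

-0.094

Mean ȳ = (11 + 4 + 6 − 12 + 3 + 8)/6 = 3.3333
Deviations from mean: 7.6667, 0.6667, 2.6667, -15.3333, -0.3333, 4.6667
Σ(y_t−ȳ)(y_{t+1}−ȳ) = (5.1111) + (1.7778) + (-40.8889) + (5.1111) + (-1.5556) = -30.4444
Denominator Σ(y_t−ȳ)² = 323.3333
r_1 = -30.4444 / 323.3333 = -0.094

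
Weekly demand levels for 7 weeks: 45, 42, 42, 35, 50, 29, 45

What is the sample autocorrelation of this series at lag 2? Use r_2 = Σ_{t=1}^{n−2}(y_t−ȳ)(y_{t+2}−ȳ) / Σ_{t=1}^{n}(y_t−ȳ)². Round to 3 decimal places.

0.388

Mean ȳ = (45 + 42 + 42 + 35 + 50 + 29 + 45)/7 = 41.1429
Deviations from mean: 3.8571, 0.8571, 0.8571, -6.1429, 8.8571, -12.1429, 3.8571
Numerator Σ_{t=1}^{5}(y_t−ȳ)(y_{t+2}−ȳ) = 114.3878
Denominator Σ(y_t−ȳ)² = 294.8571
r_2 = 114.3878 / 294.8571 = 0.388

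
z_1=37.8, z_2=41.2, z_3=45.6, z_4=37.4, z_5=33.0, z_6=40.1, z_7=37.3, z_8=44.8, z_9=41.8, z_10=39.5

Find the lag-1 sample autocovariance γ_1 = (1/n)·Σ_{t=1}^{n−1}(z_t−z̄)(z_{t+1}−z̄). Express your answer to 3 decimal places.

0.169

Mean z̄ = (37.8 + 41.2 + 45.6 + 37.4 + 33.0 + 40.1 + 37.3 + 44.8 + 41.8 + 39.5)/10 = 39.8500
Σ_{t=1}^{9}(z_t−z̄)(z_{t+1}−z̄) = 1.6875
γ_1 = 1.6875 / 10 = 0.169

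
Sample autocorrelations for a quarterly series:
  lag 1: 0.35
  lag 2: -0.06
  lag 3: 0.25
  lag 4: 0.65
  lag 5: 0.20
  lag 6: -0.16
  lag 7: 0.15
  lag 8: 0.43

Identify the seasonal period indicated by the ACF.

The largest autocorrelation is r_4 = 0.65, with a weaker echo at lag 8 (0.43); the remaining lags stay at or below 0.35.
The dominant spike at lag 4 indicates a seasonal period of 4.

4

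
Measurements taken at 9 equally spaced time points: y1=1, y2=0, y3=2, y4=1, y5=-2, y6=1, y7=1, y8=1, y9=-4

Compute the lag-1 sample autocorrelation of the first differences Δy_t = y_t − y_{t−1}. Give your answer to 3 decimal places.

-0.213

First differences Δy: -1, 2, -1, -3, 3, 0, 0, -5
Mean of differences = -0.6250
Numerator Σ(Δy_t−Δȳ)(Δy_{t+1}−Δȳ) = -9.7656
Denominator Σ(Δy_t−Δȳ)² = 45.8750
r_1(Δy) = -9.7656 / 45.8750 = -0.213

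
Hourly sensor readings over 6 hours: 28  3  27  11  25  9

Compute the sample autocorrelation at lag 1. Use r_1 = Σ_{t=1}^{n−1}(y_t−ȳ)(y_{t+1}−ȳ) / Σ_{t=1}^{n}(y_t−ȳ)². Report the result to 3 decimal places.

Mean ȳ = (28 + 3 + 27 + 11 + 25 + 9)/6 = 17.1667
Numerator Σ_{t=1}^{5}(y_t−ȳ)(y_{t+1}−ȳ) = -465.6944
Denominator Σ(y_t−ȳ)² = 580.8333
r_1 = -465.6944 / 580.8333 = -0.802

-0.802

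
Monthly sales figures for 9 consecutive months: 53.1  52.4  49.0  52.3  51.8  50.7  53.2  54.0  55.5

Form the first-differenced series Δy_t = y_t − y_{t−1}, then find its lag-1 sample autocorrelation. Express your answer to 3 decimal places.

First differences Δy: -0.7, -3.4, 3.3, -0.5, -1.1, 2.5, 0.8, 1.5
Mean of differences = 0.3000
Numerator Σ(Δy_t−Δȳ)(Δy_{t+1}−Δȳ) = -10.0600
Denominator Σ(Δy_t−Δȳ)² = 32.8200
r_1(Δy) = -10.0600 / 32.8200 = -0.307

-0.307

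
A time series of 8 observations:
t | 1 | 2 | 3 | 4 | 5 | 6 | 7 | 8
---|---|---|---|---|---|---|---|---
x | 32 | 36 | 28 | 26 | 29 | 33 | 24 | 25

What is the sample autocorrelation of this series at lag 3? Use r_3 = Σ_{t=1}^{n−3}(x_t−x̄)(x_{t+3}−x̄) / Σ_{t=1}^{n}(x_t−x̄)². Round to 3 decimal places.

Mean x̄ = (32 + 36 + 28 + 26 + 29 + 33 + 24 + 25)/8 = 29.1250
Deviations from mean: 2.8750, 6.8750, -1.1250, -3.1250, -0.1250, 3.8750, -5.1250, -4.1250
Numerator Σ_{t=1}^{5}(x_t−x̄)(x_{t+3}−x̄) = 2.3281
Denominator Σ(x_t−x̄)² = 124.8750
r_3 = 2.3281 / 124.8750 = 0.019

0.019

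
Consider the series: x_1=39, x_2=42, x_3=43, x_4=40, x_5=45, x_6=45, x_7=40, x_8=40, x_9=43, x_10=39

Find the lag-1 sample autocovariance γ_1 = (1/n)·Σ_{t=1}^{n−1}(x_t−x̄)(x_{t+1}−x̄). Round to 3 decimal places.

Mean x̄ = (39 + 42 + 43 + 40 + 45 + 45 + 40 + 40 + 43 + 39)/10 = 41.6000
Σ_{t=1}^{9}(x_t−x̄)(x_{t+1}−x̄) = -5.3600
γ_1 = -5.3600 / 10 = -0.536

-0.536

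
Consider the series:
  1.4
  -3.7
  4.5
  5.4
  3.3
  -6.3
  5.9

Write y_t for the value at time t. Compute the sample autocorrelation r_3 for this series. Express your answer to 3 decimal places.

Mean ȳ = (1.4 − 3.7 + 4.5 + 5.4 + 3.3 − 6.3 + 5.9)/7 = 1.5000
Deviations from mean: -0.1000, -5.2000, 3.0000, 3.9000, 1.8000, -7.8000, 4.4000
Numerator Σ_{t=1}^{4}(y_t−ȳ)(y_{t+3}−ȳ) = -15.9900
Denominator Σ(y_t−ȳ)² = 134.7000
r_3 = -15.9900 / 134.7000 = -0.119

-0.119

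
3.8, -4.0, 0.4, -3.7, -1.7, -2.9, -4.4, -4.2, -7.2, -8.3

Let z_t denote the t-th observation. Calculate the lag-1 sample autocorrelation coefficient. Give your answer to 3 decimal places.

Mean z̄ = (3.8 − 4.0 + 0.4 − 3.7 − 1.7 − 2.9 − 4.4 − 4.2 − 7.2 − 8.3)/10 = -3.2200
Numerator Σ_{t=1}^{9}(z_t−z̄)(z_{t+1}−z̄) = 14.6176
Denominator Σ(z_t−z̄)² = 109.6360
r_1 = 14.6176 / 109.6360 = 0.133

0.133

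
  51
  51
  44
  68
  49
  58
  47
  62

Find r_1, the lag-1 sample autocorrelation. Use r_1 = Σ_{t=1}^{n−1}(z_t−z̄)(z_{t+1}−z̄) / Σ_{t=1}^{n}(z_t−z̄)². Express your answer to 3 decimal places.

-0.592

Mean z̄ = (51 + 51 + 44 + 68 + 49 + 58 + 47 + 62)/8 = 53.7500
Σ(z_t−z̄)(z_{t+1}−z̄) = (7.5625) + (26.8125) + (-138.9375) + (-67.6875) + (-20.1875) + (-28.6875) + (-55.6875) = -276.8125
Denominator Σ(z_t−z̄)² = 467.5000
r_1 = -276.8125 / 467.5000 = -0.592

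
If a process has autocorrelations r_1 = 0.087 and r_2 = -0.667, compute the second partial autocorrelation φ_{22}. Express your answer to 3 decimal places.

φ_{22} = (r_2 − r_1²) / (1 − r_1²)
r_1² = (0.087)² = 0.007569
Numerator = -0.667 − 0.0076 = -0.6746; denominator = 1 − 0.0076 = 0.9924
φ_{22} = -0.6746 / 0.9924 = -0.680

-0.680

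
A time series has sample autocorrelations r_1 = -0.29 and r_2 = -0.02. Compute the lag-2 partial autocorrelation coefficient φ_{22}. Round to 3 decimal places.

-0.114

φ_{22} = (r_2 − r_1²) / (1 − r_1²)
r_1² = (-0.29)² = 0.0841
Numerator = -0.02 − 0.0841 = -0.1041; denominator = 1 − 0.0841 = 0.9159
φ_{22} = -0.1041 / 0.9159 = -0.114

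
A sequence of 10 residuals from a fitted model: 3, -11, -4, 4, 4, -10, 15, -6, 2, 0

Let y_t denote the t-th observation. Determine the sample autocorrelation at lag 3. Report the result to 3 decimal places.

Mean ȳ = (3 − 11 − 4 + 4 + 4 − 10 + 15 − 6 + 2 + 0)/10 = -0.3000
Σ(y_t−ȳ)(y_{t+3}−ȳ) = (14.1900) + (-46.0100) + (35.8900) + (65.7900) + (-24.5100) + (-22.3100) + (4.5900) = 27.6300
Denominator Σ(y_t−ȳ)² = 542.1000
r_3 = 27.6300 / 542.1000 = 0.051

0.051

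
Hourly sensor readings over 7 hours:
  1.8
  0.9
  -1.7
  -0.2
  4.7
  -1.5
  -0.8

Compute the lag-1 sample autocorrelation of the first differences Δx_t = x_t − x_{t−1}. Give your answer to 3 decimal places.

First differences Δx: -0.9, -2.6, 1.5, 4.9, -6.2, 0.7
Mean of differences = -0.4333
Numerator Σ(Δx_t−Δx̄)(Δx_{t+1}−Δx̄) = -30.1578
Denominator Σ(Δx_t−Δx̄)² = 71.6333
r_1(Δx) = -30.1578 / 71.6333 = -0.421

-0.421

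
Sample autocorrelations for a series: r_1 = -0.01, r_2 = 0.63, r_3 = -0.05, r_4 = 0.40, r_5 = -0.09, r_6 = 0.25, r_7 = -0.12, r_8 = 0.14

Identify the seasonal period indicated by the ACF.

The largest autocorrelation is r_2 = 0.63, with weaker echoes at lags 4 (0.40) and 6 (0.25); the remaining lags stay at or below 0.14.
The dominant spike at lag 2 indicates a seasonal period of 2.

2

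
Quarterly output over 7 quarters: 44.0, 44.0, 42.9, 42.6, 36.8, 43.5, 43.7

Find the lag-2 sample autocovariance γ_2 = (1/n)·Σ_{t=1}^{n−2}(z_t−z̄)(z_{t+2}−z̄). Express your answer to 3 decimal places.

Mean z̄ = (44.0 + 44.0 + 42.9 + 42.6 + 36.8 + 43.5 + 43.7)/7 = 42.5000
Deviations: 1.5000, 1.5000, 0.4000, 0.1000, -5.7000, 1.0000, 1.2000
Σ_{t=1}^{5}(z_t−z̄)(z_{t+2}−z̄) = -8.2700
γ_2 = -8.2700 / 7 = -1.181

-1.181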